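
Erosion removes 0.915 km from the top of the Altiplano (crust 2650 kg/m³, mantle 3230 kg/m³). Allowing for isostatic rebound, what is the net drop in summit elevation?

Rebound u = e ρ_c/ρ_m = 0.915 km × 2650/3230 = 0.7507 km.
Net surface drop = e − u = 0.915 km − 0.7507 km = e (ρ_m − ρ_c)/ρ_m = 0.164 km.

0.164 km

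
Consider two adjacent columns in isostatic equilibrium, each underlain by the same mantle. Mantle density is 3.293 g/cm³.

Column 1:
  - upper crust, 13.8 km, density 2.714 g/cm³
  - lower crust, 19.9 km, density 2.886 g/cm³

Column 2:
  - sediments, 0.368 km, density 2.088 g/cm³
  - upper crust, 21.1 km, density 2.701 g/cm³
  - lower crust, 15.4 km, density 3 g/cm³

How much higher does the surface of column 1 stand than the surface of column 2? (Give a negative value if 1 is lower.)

−0.412 km

For any compensation level in the mantle, the mantle terms cancel and isostasy reduces to e = (Σt_1 − Σt_2) − (Σ(ρt)_1 − Σ(ρt)_2) / ρ_m.
Σt_1 = 33.7 km; Σt_2 = 36.868 km; Σ(ρt)_1 = 94.8846; Σ(ρt)_2 = 103.959484 (in km·g/cm³).
e = (33.7 − 36.868) − (94.8846 − 103.959484) / 3.293 = −0.412 km.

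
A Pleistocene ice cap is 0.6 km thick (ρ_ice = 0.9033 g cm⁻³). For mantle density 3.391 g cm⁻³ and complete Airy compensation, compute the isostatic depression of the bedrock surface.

Equating mass per unit area of the two columns: the ice load ρ_ice t is balanced by mantle displaced below, ρ_m s.
s = t ρ_ice / ρ_m = 0.6 km × 0.9033/3.391 = 0.16 km.

0.16 km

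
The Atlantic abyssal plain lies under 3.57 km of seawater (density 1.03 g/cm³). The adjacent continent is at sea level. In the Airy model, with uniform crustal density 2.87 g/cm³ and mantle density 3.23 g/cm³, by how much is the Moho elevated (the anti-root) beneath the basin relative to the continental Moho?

18.2 km

Balancing pressure at the compensation depth: replacing crust with seawater at the top is compensated by replacing crust with mantle at the base: d (ρ_c − ρ_w) = a (ρ_m − ρ_c).
a = d (ρ_c − ρ_w)/(ρ_m − ρ_c) = 3.57 km × 1.84/0.36 = 18.2 km.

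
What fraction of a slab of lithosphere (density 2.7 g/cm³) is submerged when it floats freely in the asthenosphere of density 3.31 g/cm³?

Submerged fraction = ρ_obj/ρ_fluid = 2.7/3.31 = 0.816.

0.816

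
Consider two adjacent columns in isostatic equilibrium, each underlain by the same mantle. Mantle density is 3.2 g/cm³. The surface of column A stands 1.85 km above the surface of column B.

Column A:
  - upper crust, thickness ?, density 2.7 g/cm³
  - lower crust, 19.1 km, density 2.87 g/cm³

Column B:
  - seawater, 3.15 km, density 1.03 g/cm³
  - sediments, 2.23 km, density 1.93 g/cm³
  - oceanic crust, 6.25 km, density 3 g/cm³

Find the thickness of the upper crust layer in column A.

21.1 km

Take the compensation level at the base of the deeper column (depth z_c below the surface of column A) and equate Σ ρ_i t_i down to z_c; mantle fills any gap and the z_c terms cancel.
Column A: x×2.7 + 19.1×2.87 + (z_c − 19.1 − x)×3.2
Column B: 1.85×0 + 3.15×1.03 + 2.23×1.93 + 6.25×3 + (z_c − 1.85 − 11.63)×3.2
The z_c×3.2 term appears on both sides and cancels. Collect the known terms of each column as K = Σ(ρt)_known − 3.2 × (depth of known layers): K_A = 54.817 − 3.2×19.1 = −6.303; K_B = 26.2984 − 3.2×(1.85 + 11.63) = −16.8376.
Balance: K_A − x×(3.2 − 2.7) = K_B, so x = (K_A − K_B)/(3.2 − 2.7) = 10.5346/0.5 = 21.1 km.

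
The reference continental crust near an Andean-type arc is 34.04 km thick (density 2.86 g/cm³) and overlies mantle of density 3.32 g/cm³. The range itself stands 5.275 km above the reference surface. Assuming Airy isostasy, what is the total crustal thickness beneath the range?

72.1 km

Root depth r = h ρ_c / (ρ_m − ρ_c) = 5.275 km × 2.86 / 0.46 = 32.8 km.
Total thickness = T + h + r = 34.04 km + 5.275 km + 32.8 km = 72.1 km.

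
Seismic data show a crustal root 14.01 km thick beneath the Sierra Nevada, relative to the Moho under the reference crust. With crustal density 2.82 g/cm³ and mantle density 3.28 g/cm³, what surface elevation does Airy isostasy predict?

2.29 km

Balancing pressure at the compensation depth: ρ_c h = (ρ_m − ρ_c) r.
h = r (ρ_m − ρ_c) / ρ_c = 14.01 km × (3.28 − 2.82) / 2.82 = 2.29 km.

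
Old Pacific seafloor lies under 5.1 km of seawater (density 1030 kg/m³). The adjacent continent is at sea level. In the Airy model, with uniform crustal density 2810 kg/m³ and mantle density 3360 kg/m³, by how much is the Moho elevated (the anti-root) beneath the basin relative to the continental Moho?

16.5 km

By Archimedes' principle applied to the lithosphere: replacing crust with seawater at the top is compensated by replacing crust with mantle at the base: d (ρ_c − ρ_w) = a (ρ_m − ρ_c).
a = d (ρ_c − ρ_w)/(ρ_m − ρ_c) = 5.1 km × 1780/550 = 16.5 km.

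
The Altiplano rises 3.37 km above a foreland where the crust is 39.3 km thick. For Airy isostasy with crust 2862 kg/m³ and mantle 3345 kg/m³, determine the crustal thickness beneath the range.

Root depth r = h ρ_c / (ρ_m − ρ_c) = 3.37 km × 2862 / 483 = 19.97 km.
Total thickness = T + h + r = 39.3 km + 3.37 km + 19.97 km = 62.6 km.

62.6 km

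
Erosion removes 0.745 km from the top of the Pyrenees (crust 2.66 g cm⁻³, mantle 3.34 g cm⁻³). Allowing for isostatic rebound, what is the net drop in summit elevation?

0.152 km

Rebound u = e ρ_c/ρ_m = 0.745 km × 2.66/3.34 = 0.5933 km.
Net surface drop = e − u = 0.745 km − 0.5933 km = e (ρ_m − ρ_c)/ρ_m = 0.152 km.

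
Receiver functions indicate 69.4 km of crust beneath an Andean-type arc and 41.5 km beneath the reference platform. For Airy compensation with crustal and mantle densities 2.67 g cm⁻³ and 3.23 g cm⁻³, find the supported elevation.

Excess crust Δ = 69.4 km − 41.5 km = 27.9 km, split between elevation h and root r with h + r = Δ.
Airy balance ρ_c h = (ρ_m − ρ_c) r gives r = h ρ_c/(ρ_m − ρ_c), so h (1 + ρ_c/(ρ_m − ρ_c)) = Δ, i.e. h = Δ (ρ_m − ρ_c)/ρ_m.
h = 27.9 km × 0.56/3.23 = 4.84 km.

4.84 km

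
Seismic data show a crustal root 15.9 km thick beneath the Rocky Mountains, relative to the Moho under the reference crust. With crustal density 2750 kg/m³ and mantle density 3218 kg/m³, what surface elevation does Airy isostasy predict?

Balancing pressure at the compensation depth: ρ_c h = (ρ_m − ρ_c) r.
h = r (ρ_m − ρ_c) / ρ_c = 15.9 km × (3218 − 2750) / 2750 = 2.71 km.

2.71 km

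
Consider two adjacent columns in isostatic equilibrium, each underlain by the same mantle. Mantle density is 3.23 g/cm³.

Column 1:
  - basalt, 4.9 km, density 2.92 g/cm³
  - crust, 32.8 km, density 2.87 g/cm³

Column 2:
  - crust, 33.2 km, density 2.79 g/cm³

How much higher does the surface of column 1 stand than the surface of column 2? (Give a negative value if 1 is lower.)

−0.397 km

For any compensation level in the mantle, the mantle terms cancel and isostasy reduces to e = (Σt_1 − Σt_2) − (Σ(ρt)_1 − Σ(ρt)_2) / ρ_m.
Σt_1 = 37.7 km; Σt_2 = 33.2 km; Σ(ρt)_1 = 108.444; Σ(ρt)_2 = 92.628 (in km·g/cm³).
e = (37.7 − 33.2) − (108.444 − 92.628) / 3.23 = −0.397 km.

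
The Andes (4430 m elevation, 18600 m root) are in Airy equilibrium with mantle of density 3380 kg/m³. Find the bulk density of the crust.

ρ_c h = (ρ_m − ρ_c) r → ρ_c (h + r) = ρ_m r → ρ_c = ρ_m r / (h + r).
ρ_c = 3380 × 18600 m / (4430 m + 18600 m) = 2730 kg/m³.

2730 kg/m³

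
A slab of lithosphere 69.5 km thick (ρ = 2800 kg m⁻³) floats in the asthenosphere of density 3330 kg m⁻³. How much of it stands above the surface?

Floating equilibrium: submerged depth d = t ρ_obj/ρ_fluid = 69.5 km × 2800/3330 = 58.44 km.
Freeboard = t − d = 69.5 km − 58.44 km = 11.1 km.

11.1 km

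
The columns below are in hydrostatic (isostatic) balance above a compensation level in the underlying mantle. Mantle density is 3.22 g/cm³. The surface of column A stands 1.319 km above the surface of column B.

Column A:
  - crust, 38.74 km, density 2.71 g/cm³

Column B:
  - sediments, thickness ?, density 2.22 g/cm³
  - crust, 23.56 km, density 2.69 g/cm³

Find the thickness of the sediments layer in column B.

3.02 km

Take the compensation level at the base of the deeper column (depth z_c below the surface of column A) and equate Σ ρ_i t_i down to z_c; mantle fills any gap and the z_c terms cancel.
Column A: 38.74×2.71 + (z_c − 38.74)×3.22
Column B: 1.319×0 + x×2.22 + 23.56×2.69 + (z_c − 1.319 − 23.56 − x)×3.22
The z_c×3.22 term appears on both sides and cancels. Collect the known terms of each column as K = Σ(ρt)_known − 3.22 × (depth of known layers): K_A = 104.9854 − 3.22×38.74 = −19.7574; K_B = 63.3764 − 3.22×(1.319 + 23.56) = −16.73398.
Balance: K_A = K_B − x×(3.22 − 2.22), so x = (K_B − K_A)/(3.22 − 2.22) = 3.02342/1 = 3.02 km.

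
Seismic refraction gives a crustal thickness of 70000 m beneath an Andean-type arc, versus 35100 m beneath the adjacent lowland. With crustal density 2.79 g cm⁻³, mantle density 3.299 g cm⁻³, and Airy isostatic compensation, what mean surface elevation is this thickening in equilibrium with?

5380 m

Excess crust Δ = 70000 m − 35100 m = 34900 m, split between elevation h and root r with h + r = Δ.
Airy balance ρ_c h = (ρ_m − ρ_c) r gives r = h ρ_c/(ρ_m − ρ_c), so h (1 + ρ_c/(ρ_m − ρ_c)) = Δ, i.e. h = Δ (ρ_m − ρ_c)/ρ_m.
h = 34900 m × 0.509/3.299 = 5380 m.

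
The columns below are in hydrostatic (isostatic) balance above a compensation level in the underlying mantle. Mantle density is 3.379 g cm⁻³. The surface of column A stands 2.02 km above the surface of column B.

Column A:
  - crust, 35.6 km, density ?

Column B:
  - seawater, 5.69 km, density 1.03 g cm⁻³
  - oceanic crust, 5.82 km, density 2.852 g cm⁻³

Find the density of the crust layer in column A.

2.73 g cm⁻³

Take the compensation level at the base of the deeper column (depth z_c below the surface of column A) and equate Σ ρ_i t_i down to z_c; mantle fills any gap and the z_c terms cancel.
Column A: 35.6×ρ + (z_c − 35.6)×3.379
Column B: 2.02×0 + 5.69×1.03 + 5.82×2.852 + (z_c − 2.02 − 11.51)×3.379
The z_c×3.379 term appears on both sides and cancels. Collect the known terms of each column as K = Σ(ρt)_known − 3.379 × (depth of known layers): K_A = 0 − 3.379×35.6 = −120.2924; K_B = 22.45934 − 3.379×(2.02 + 11.51) = −23.25853.
Balance: K_A + 35.6×ρ = K_B, so ρ = (K_B − K_A)/35.6 = 97.0339/35.6 = 2.73 g cm⁻³.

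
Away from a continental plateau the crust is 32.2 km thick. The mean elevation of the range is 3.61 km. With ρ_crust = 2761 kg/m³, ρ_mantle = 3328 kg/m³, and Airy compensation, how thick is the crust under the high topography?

53.4 km

Root depth r = h ρ_c / (ρ_m − ρ_c) = 3.61 km × 2761 / 567 = 17.58 km.
Total thickness = T + h + r = 32.2 km + 3.61 km + 17.58 km = 53.4 km.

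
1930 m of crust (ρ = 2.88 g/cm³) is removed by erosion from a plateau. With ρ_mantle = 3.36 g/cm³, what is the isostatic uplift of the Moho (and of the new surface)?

1650 m

Unloading: uplift u = e ρ_c/ρ_m = 1930 m × 2.88/3.36 = 1650 m.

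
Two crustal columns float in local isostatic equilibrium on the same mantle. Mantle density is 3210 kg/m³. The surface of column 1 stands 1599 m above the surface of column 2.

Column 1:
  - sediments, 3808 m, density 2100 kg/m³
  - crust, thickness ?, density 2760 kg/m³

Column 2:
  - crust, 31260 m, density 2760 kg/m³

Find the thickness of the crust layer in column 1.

Take the compensation level at the base of the deeper column (depth z_c below the surface of column 1) and equate Σ ρ_i t_i down to z_c; mantle fills any gap and the z_c terms cancel.
Column 1: 3808×2100 + x×2760 + (z_c − 3808 − x)×3210
Column 2: 1599×0 + 31260×2760 + (z_c − 1599 − 31260)×3210
The z_c×3210 term appears on both sides and cancels. Collect the known terms of each column as K = Σ(ρt)_known − 3210 × (depth of known layers): K_1 = 7996800 − 3210×3808 = −4226880; K_2 = 86277600 − 3210×(1599 + 31260) = −19199790.
Balance: K_1 − x×(3210 − 2760) = K_2, so x = (K_1 − K_2)/(3210 − 2760) = 14972900/450 = 33300 m.

33300 m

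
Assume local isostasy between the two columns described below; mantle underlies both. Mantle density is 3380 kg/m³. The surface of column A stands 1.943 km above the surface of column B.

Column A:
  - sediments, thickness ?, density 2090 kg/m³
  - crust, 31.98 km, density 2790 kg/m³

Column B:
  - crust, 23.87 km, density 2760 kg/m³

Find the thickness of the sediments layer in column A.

Take the compensation level at the base of the deeper column (depth z_c below the surface of column A) and equate Σ ρ_i t_i down to z_c; mantle fills any gap and the z_c terms cancel.
Column A: x×2090 + 31.98×2790 + (z_c − 31.98 − x)×3380
Column B: 1.943×0 + 23.87×2760 + (z_c − 1.943 − 23.87)×3380
The z_c×3380 term appears on both sides and cancels. Collect the known terms of each column as K = Σ(ρt)_known − 3380 × (depth of known layers): K_A = 89224.2 − 3380×31.98 = −18868.2; K_B = 65881.2 − 3380×(1.943 + 23.87) = −21366.74.
Balance: K_A − x×(3380 − 2090) = K_B, so x = (K_A − K_B)/(3380 − 2090) = 2498.54/1290 = 1.94 km.

1.94 km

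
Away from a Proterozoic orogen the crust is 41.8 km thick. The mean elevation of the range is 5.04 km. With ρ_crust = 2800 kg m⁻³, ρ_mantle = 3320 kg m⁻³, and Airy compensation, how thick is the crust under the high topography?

74 km

Root depth r = h ρ_c / (ρ_m − ρ_c) = 5.04 km × 2800 / 520 = 27.14 km.
Total thickness = T + h + r = 41.8 km + 5.04 km + 27.14 km = 74 km.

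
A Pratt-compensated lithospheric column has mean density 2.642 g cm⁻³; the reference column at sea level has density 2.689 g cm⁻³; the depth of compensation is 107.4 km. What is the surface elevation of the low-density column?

ρ_ref D = ρ (D + h) → h = D (ρ_ref − ρ)/ρ.
h = 107.4 km × (2.689 − 2.642)/2.642 = 1.91 km.

1.91 km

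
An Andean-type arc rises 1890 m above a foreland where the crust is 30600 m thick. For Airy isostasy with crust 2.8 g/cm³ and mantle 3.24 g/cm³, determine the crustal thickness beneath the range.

Root depth r = h ρ_c / (ρ_m − ρ_c) = 1890 m × 2.8 / 0.44 = 12030 m.
Total thickness = T + h + r = 30600 m + 1890 m + 12030 m = 44500 m.

44500 m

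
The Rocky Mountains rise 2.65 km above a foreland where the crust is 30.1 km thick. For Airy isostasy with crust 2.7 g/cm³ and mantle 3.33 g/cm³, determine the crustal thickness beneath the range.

44.1 km

Root depth r = h ρ_c / (ρ_m − ρ_c) = 2.65 km × 2.7 / 0.63 = 11.36 km.
Total thickness = T + h + r = 30.1 km + 2.65 km + 11.36 km = 44.1 km.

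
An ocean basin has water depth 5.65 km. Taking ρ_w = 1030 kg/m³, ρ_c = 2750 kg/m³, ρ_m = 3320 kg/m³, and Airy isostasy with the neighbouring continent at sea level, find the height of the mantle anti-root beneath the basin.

Isostatic balance requires: replacing crust with seawater at the top is compensated by replacing crust with mantle at the base: d (ρ_c − ρ_w) = a (ρ_m − ρ_c).
a = d (ρ_c − ρ_w)/(ρ_m − ρ_c) = 5.65 km × 1720/570 = 17 km.

17 km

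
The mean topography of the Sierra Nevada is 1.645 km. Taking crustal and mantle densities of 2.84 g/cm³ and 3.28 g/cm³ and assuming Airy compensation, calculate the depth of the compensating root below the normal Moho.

10.6 km

By Archimedes' principle applied to the lithosphere: the weight of the topography is balanced by the buoyancy of the root, ρ_c h = (ρ_m − ρ_c) r.
r = h · ρ_c / (ρ_m − ρ_c) = 1.645 km × 2.84 / (3.28 − 2.84) = 10.6 km.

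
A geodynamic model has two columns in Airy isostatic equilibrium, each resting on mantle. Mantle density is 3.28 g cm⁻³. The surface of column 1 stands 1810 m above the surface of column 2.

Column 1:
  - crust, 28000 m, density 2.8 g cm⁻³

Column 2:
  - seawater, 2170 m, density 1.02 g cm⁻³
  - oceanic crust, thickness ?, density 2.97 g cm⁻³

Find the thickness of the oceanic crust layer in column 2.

Take the compensation level at the base of the deeper column (depth z_c below the surface of column 1) and equate Σ ρ_i t_i down to z_c; mantle fills any gap and the z_c terms cancel.
Column 1: 28000×2.8 + (z_c − 28000)×3.28
Column 2: 1810×0 + 2170×1.02 + x×2.97 + (z_c − 1810 − 2170 − x)×3.28
The z_c×3.28 term appears on both sides and cancels. Collect the known terms of each column as K = Σ(ρt)_known − 3.28 × (depth of known layers): K_1 = 78400 − 3.28×28000 = −13440; K_2 = 2213.4 − 3.28×(1810 + 2170) = −10841.
Balance: K_1 = K_2 − x×(3.28 − 2.97), so x = (K_2 − K_1)/(3.28 − 2.97) = 2599/0.31 = 8380 m.

8380 m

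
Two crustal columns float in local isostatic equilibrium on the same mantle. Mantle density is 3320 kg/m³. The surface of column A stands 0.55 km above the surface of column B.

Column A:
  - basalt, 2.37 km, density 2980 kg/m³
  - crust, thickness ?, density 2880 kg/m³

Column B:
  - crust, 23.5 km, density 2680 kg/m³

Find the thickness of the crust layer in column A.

36.5 km

Take the compensation level at the base of the deeper column (depth z_c below the surface of column A) and equate Σ ρ_i t_i down to z_c; mantle fills any gap and the z_c terms cancel.
Column A: 2.37×2980 + x×2880 + (z_c − 2.37 − x)×3320
Column B: 0.55×0 + 23.5×2680 + (z_c − 0.55 − 23.5)×3320
The z_c×3320 term appears on both sides and cancels. Collect the known terms of each column as K = Σ(ρt)_known − 3320 × (depth of known layers): K_A = 7062.6 − 3320×2.37 = −805.8; K_B = 62980 − 3320×(0.55 + 23.5) = −16866.
Balance: K_A − x×(3320 − 2880) = K_B, so x = (K_A − K_B)/(3320 − 2880) = 16060.2/440 = 36.5 km.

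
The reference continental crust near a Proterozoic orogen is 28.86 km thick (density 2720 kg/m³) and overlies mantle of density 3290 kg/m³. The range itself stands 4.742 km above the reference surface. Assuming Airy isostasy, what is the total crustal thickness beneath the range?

Root depth r = h ρ_c / (ρ_m − ρ_c) = 4.742 km × 2720 / 570 = 22.63 km.
Total thickness = T + h + r = 28.86 km + 4.742 km + 22.63 km = 56.2 km.

56.2 km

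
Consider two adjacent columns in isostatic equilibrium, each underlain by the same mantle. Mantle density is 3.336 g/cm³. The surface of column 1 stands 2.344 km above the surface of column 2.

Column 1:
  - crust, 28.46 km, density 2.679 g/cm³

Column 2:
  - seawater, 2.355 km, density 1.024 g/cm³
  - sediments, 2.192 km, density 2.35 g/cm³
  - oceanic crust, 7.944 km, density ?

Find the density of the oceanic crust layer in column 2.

2.92 g/cm³

Take the compensation level at the base of the deeper column (depth z_c below the surface of column 1) and equate Σ ρ_i t_i down to z_c; mantle fills any gap and the z_c terms cancel.
Column 1: 28.46×2.679 + (z_c − 28.46)×3.336
Column 2: 2.344×0 + 2.355×1.024 + 2.192×2.35 + 7.944×ρ + (z_c − 2.344 − 12.491)×3.336
The z_c×3.336 term appears on both sides and cancels. Collect the known terms of each column as K = Σ(ρt)_known − 3.336 × (depth of known layers): K_1 = 76.24434 − 3.336×28.46 = −18.69822; K_2 = 7.56272 − 3.336×(2.344 + 12.491) = −41.92684.
Balance: K_1 = K_2 + 7.944×ρ, so ρ = (K_1 − K_2)/7.944 = 23.2286/7.944 = 2.92 g/cm³.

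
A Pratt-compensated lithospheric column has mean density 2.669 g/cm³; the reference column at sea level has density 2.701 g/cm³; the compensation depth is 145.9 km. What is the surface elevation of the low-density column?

1.75 km

ρ_ref D = ρ (D + h) → h = D (ρ_ref − ρ)/ρ.
h = 145.9 km × (2.701 − 2.669)/2.669 = 1.75 km.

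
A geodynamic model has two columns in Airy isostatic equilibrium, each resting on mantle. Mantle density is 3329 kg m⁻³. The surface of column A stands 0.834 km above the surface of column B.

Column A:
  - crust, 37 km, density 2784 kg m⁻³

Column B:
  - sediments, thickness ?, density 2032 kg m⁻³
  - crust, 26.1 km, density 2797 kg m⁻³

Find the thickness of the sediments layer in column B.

Take the compensation level at the base of the deeper column (depth z_c below the surface of column A) and equate Σ ρ_i t_i down to z_c; mantle fills any gap and the z_c terms cancel.
Column A: 37×2784 + (z_c − 37)×3329
Column B: 0.834×0 + x×2032 + 26.1×2797 + (z_c − 0.834 − 26.1 − x)×3329
The z_c×3329 term appears on both sides and cancels. Collect the known terms of each column as K = Σ(ρt)_known − 3329 × (depth of known layers): K_A = 103008 − 3329×37 = −20165; K_B = 73001.7 − 3329×(0.834 + 26.1) = −16661.586.
Balance: K_A = K_B − x×(3329 − 2032), so x = (K_B − K_A)/(3329 − 2032) = 3503.41/1297 = 2.7 km.

2.7 km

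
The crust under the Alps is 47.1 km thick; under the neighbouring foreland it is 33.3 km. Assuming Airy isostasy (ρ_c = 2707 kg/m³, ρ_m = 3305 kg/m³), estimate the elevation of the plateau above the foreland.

2.5 km

Excess crust Δ = 47.1 km − 33.3 km = 13.8 km, split between elevation h and root r with h + r = Δ.
Airy balance ρ_c h = (ρ_m − ρ_c) r gives r = h ρ_c/(ρ_m − ρ_c), so h (1 + ρ_c/(ρ_m − ρ_c)) = Δ, i.e. h = Δ (ρ_m − ρ_c)/ρ_m.
h = 13.8 km × 598/3305 = 2.5 km.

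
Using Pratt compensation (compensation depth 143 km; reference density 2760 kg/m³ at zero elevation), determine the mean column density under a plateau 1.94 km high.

Pratt balance: ρ_ref D = ρ (D + h).
ρ = ρ_ref D/(D + h) = 2760 × 143 km/(143 km + 1.94 km) = 2720 kg/m³.

2720 kg/m³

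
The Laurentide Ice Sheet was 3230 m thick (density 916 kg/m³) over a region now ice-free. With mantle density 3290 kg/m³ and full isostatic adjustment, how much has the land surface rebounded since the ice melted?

Removing the load lets mantle flow back in; uplift u satisfies ρ_ice t = ρ_m u.
u = t ρ_ice/ρ_m = 3230 m × 916/3290 = 899 m.

899 m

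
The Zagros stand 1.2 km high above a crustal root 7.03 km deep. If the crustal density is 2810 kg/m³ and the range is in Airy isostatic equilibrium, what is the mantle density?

Airy balance: ρ_c h = (ρ_m − ρ_c) r → ρ_m = ρ_c (1 + h/r).
ρ_m = 2810 × (1 + 1.2 km/7.03 km) = 3290 kg/m³.

3290 kg/m³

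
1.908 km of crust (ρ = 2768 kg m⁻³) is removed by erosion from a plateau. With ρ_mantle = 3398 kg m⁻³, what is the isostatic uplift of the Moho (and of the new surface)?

1.55 km

Unloading: uplift u = e ρ_c/ρ_m = 1.908 km × 2768/3398 = 1.55 km.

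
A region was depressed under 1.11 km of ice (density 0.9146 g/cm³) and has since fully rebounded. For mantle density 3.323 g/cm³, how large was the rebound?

0.306 km

Removing the load lets mantle flow back in; uplift u satisfies ρ_ice t = ρ_m u.
u = t ρ_ice/ρ_m = 1.11 km × 0.9146/3.323 = 0.306 km.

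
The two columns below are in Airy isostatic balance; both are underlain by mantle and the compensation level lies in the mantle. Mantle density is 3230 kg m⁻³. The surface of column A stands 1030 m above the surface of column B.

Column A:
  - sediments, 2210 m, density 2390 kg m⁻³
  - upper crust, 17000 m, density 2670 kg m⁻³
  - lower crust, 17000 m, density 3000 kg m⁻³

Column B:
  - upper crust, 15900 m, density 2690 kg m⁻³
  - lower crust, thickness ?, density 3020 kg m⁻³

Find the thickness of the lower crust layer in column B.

16100 m

Take the compensation level at the base of the deeper column (depth z_c below the surface of column A) and equate Σ ρ_i t_i down to z_c; mantle fills any gap and the z_c terms cancel.
Column A: 2210×2390 + 17000×2670 + 17000×3000 + (z_c − 36210)×3230
Column B: 1030×0 + 15900×2690 + x×3020 + (z_c − 1030 − 15900 − x)×3230
The z_c×3230 term appears on both sides and cancels. Collect the known terms of each column as K = Σ(ρt)_known − 3230 × (depth of known layers): K_A = 101671900 − 3230×36210 = −15286400; K_B = 42771000 − 3230×(1030 + 15900) = −11912900.
Balance: K_A = K_B − x×(3230 − 3020), so x = (K_B − K_A)/(3230 − 3020) = 3373500/210 = 16100 m.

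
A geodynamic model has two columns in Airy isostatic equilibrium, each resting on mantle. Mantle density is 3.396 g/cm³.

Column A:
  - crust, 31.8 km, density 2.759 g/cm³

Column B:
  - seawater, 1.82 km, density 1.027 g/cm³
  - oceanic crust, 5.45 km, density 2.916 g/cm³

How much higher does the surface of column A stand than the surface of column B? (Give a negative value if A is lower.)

For any compensation level in the mantle, the mantle terms cancel and isostasy reduces to e = (Σt_A − Σt_B) − (Σ(ρt)_A − Σ(ρt)_B) / ρ_m.
Σt_A = 31.8 km; Σt_B = 7.27 km; Σ(ρt)_A = 87.7362; Σ(ρt)_B = 17.76134 (in km·g/cm³).
e = (31.8 − 7.27) − (87.7362 − 17.76134) / 3.396 = 3.92 km.

3.92 km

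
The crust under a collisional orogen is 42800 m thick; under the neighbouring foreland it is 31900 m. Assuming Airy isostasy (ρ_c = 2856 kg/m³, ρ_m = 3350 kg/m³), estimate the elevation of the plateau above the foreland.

Excess crust Δ = 42800 m − 31900 m = 10900 m, split between elevation h and root r with h + r = Δ.
Airy balance ρ_c h = (ρ_m − ρ_c) r gives r = h ρ_c/(ρ_m − ρ_c), so h (1 + ρ_c/(ρ_m − ρ_c)) = Δ, i.e. h = Δ (ρ_m − ρ_c)/ρ_m.
h = 10900 m × 494/3350 = 1610 m.

1610 m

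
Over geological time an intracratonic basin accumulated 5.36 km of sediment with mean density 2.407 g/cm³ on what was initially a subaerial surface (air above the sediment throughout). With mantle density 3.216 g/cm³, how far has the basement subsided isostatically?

4.01 km

Subaerial load: s = t ρ_sed / ρ_m = 5.36 km × 2.407/3.216 = 4.01 km.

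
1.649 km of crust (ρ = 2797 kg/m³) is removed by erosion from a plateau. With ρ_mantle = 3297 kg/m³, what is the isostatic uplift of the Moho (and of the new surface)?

1.4 km

Unloading: uplift u = e ρ_c/ρ_m = 1.649 km × 2797/3297 = 1.4 km.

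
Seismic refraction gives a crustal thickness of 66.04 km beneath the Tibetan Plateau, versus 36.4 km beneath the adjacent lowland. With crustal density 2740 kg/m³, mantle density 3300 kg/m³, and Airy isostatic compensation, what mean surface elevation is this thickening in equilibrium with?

Excess crust Δ = 66.04 km − 36.4 km = 29.64 km, split between elevation h and root r with h + r = Δ.
Airy balance ρ_c h = (ρ_m − ρ_c) r gives r = h ρ_c/(ρ_m − ρ_c), so h (1 + ρ_c/(ρ_m − ρ_c)) = Δ, i.e. h = Δ (ρ_m − ρ_c)/ρ_m.
h = 29.64 km × 560/3300 = 5.03 km.

5.03 km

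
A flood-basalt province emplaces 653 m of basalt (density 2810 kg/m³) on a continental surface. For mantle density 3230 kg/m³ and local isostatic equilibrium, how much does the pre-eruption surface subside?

Subaerial loading: s = t ρ_load / ρ_m.
s = 653 m × 2810/3230 = 568 m.

568 m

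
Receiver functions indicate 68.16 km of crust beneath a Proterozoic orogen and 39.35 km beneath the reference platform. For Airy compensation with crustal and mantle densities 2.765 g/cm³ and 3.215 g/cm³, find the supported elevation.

Excess crust Δ = 68.16 km − 39.35 km = 28.81 km, split between elevation h and root r with h + r = Δ.
Airy balance ρ_c h = (ρ_m − ρ_c) r gives r = h ρ_c/(ρ_m − ρ_c), so h (1 + ρ_c/(ρ_m − ρ_c)) = Δ, i.e. h = Δ (ρ_m − ρ_c)/ρ_m.
h = 28.81 km × 0.45/3.215 = 4.03 km.

4.03 km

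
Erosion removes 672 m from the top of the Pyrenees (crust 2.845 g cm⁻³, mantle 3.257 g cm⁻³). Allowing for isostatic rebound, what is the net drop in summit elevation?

85 m

Rebound u = e ρ_c/ρ_m = 672 m × 2.845/3.257 = 587 m.
Net surface drop = e − u = 672 m − 587 m = e (ρ_m − ρ_c)/ρ_m = 85 m.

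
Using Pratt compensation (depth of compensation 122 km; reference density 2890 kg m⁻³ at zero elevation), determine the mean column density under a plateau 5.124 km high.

2770 kg m⁻³

Pratt balance: ρ_ref D = ρ (D + h).
ρ = ρ_ref D/(D + h) = 2890 × 122 km/(122 km + 5.124 km) = 2770 kg m⁻³.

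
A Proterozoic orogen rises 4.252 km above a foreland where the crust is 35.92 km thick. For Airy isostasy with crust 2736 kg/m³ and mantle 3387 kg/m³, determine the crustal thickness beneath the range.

Root depth r = h ρ_c / (ρ_m − ρ_c) = 4.252 km × 2736 / 651 = 17.87 km.
Total thickness = T + h + r = 35.92 km + 4.252 km + 17.87 km = 58 km.

58 km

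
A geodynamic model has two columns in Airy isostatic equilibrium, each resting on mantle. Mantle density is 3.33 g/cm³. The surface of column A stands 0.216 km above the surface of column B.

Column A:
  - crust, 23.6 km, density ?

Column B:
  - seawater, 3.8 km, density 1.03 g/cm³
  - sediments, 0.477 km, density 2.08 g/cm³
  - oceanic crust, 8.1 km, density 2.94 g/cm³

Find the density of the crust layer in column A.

2.77 g/cm³

Take the compensation level at the base of the deeper column (depth z_c below the surface of column A) and equate Σ ρ_i t_i down to z_c; mantle fills any gap and the z_c terms cancel.
Column A: 23.6×ρ + (z_c − 23.6)×3.33
Column B: 0.216×0 + 3.8×1.03 + 0.477×2.08 + 8.1×2.94 + (z_c − 0.216 − 12.377)×3.33
The z_c×3.33 term appears on both sides and cancels. Collect the known terms of each column as K = Σ(ρt)_known − 3.33 × (depth of known layers): K_A = 0 − 3.33×23.6 = −78.588; K_B = 28.72016 − 3.33×(0.216 + 12.377) = −13.21453.
Balance: K_A + 23.6×ρ = K_B, so ρ = (K_B − K_A)/23.6 = 65.3735/23.6 = 2.77 g/cm³.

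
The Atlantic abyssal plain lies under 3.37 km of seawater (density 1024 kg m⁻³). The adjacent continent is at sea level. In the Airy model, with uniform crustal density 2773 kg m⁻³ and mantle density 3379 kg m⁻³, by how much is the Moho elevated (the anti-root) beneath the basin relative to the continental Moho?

Isostatic balance requires: replacing crust with seawater at the top is compensated by replacing crust with mantle at the base: d (ρ_c − ρ_w) = a (ρ_m − ρ_c).
a = d (ρ_c − ρ_w)/(ρ_m − ρ_c) = 3.37 km × 1749/606 = 9.73 km.

9.73 km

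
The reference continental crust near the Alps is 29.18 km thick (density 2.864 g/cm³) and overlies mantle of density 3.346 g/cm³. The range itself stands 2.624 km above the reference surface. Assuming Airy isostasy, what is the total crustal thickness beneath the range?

47.4 km

Root depth r = h ρ_c / (ρ_m − ρ_c) = 2.624 km × 2.864 / 0.482 = 15.59 km.
Total thickness = T + h + r = 29.18 km + 2.624 km + 15.59 km = 47.4 km.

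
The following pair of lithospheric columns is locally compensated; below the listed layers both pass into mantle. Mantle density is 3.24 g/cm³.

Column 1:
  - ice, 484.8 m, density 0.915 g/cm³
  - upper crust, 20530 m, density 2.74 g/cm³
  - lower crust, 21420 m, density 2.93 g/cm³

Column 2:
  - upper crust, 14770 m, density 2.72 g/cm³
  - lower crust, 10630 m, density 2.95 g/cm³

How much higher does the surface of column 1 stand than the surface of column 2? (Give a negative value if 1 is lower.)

For any compensation level in the mantle, the mantle terms cancel and isostasy reduces to e = (Σt_1 − Σt_2) − (Σ(ρt)_1 − Σ(ρt)_2) / ρ_m.
Σt_1 = 42434.8 m; Σt_2 = 25400 m; Σ(ρt)_1 = 119456.392; Σ(ρt)_2 = 71532.9 (in m·g/cm³).
e = (42434.8 − 25400) − (119456.392 − 71532.9) / 3.24 = 2240 m.

2240 m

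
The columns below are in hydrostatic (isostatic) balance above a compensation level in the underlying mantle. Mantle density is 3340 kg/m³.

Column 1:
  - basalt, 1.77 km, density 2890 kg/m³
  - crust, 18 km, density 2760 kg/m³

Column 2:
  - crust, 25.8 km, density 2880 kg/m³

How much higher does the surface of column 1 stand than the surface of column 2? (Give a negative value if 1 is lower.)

For any compensation level in the mantle, the mantle terms cancel and isostasy reduces to e = (Σt_1 − Σt_2) − (Σ(ρt)_1 − Σ(ρt)_2) / ρ_m.
Σt_1 = 19.77 km; Σt_2 = 25.8 km; Σ(ρt)_1 = 54795.3; Σ(ρt)_2 = 74304 (in km·kg/m³).
e = (19.77 − 25.8) − (54795.3 − 74304) / 3340 = −0.189 km.

−0.189 km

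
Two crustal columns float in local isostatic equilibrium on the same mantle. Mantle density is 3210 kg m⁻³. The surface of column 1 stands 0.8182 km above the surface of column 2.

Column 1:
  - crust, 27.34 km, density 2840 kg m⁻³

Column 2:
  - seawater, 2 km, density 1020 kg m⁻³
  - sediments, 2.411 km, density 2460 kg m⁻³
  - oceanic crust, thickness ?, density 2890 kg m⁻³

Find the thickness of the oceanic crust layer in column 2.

Take the compensation level at the base of the deeper column (depth z_c below the surface of column 1) and equate Σ ρ_i t_i down to z_c; mantle fills any gap and the z_c terms cancel.
Column 1: 27.34×2840 + (z_c − 27.34)×3210
Column 2: 0.8182×0 + 2×1020 + 2.411×2460 + x×2890 + (z_c − 0.8182 − 4.411 − x)×3210
The z_c×3210 term appears on both sides and cancels. Collect the known terms of each column as K = Σ(ρt)_known − 3210 × (depth of known layers): K_1 = 77645.6 − 3210×27.34 = −10115.8; K_2 = 7971.06 − 3210×(0.8182 + 4.411) = −8814.672.
Balance: K_1 = K_2 − x×(3210 − 2890), so x = (K_2 − K_1)/(3210 − 2890) = 1301.13/320 = 4.07 km.

4.07 km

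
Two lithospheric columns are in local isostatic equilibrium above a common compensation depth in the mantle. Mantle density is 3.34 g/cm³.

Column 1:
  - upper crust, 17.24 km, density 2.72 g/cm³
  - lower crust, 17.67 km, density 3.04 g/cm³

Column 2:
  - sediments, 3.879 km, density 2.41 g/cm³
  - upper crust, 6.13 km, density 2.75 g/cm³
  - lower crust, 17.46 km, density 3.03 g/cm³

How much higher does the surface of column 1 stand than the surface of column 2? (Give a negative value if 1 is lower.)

For any compensation level in the mantle, the mantle terms cancel and isostasy reduces to e = (Σt_1 − Σt_2) − (Σ(ρt)_1 − Σ(ρt)_2) / ρ_m.
Σt_1 = 34.91 km; Σt_2 = 27.469 km; Σ(ρt)_1 = 100.6096; Σ(ρt)_2 = 79.10969 (in km·g/cm³).
e = (34.91 − 27.469) − (100.6096 − 79.10969) / 3.34 = 1 km.

1 km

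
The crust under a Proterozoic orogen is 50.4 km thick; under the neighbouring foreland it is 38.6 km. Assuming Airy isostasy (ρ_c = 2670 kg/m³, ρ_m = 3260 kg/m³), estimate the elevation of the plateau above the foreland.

2.14 km

Excess crust Δ = 50.4 km − 38.6 km = 11.8 km, split between elevation h and root r with h + r = Δ.
Airy balance ρ_c h = (ρ_m − ρ_c) r gives r = h ρ_c/(ρ_m − ρ_c), so h (1 + ρ_c/(ρ_m − ρ_c)) = Δ, i.e. h = Δ (ρ_m − ρ_c)/ρ_m.
h = 11.8 km × 590/3260 = 2.14 km.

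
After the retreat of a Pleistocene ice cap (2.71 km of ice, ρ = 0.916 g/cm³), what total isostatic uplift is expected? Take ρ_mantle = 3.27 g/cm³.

0.759 km

Removing the load lets mantle flow back in; uplift u satisfies ρ_ice t = ρ_m u.
u = t ρ_ice/ρ_m = 2.71 km × 0.916/3.27 = 0.759 km.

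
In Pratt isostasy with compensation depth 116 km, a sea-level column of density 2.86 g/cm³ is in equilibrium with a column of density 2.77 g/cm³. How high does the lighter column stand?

3.77 km

ρ_ref D = ρ (D + h) → h = D (ρ_ref − ρ)/ρ.
h = 116 km × (2.86 − 2.77)/2.77 = 3.77 km.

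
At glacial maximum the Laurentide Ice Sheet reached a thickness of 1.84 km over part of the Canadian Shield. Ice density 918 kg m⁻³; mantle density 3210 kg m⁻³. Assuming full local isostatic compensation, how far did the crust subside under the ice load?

0.526 km

Equating mass per unit area of the two columns: the ice load ρ_ice t is balanced by mantle displaced below, ρ_m s.
s = t ρ_ice / ρ_m = 1.84 km × 918/3210 = 0.526 km.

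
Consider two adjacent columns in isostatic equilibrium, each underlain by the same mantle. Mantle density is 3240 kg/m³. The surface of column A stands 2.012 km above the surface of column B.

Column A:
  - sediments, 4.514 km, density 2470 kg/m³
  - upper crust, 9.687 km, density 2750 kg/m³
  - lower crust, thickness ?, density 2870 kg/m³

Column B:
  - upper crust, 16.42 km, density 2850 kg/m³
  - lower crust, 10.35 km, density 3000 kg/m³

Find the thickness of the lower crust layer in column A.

Take the compensation level at the base of the deeper column (depth z_c below the surface of column A) and equate Σ ρ_i t_i down to z_c; mantle fills any gap and the z_c terms cancel.
Column A: 4.514×2470 + 9.687×2750 + x×2870 + (z_c − 14.201 − x)×3240
Column B: 2.012×0 + 16.42×2850 + 10.35×3000 + (z_c − 2.012 − 26.77)×3240
The z_c×3240 term appears on both sides and cancels. Collect the known terms of each column as K = Σ(ρt)_known − 3240 × (depth of known layers): K_A = 37788.83 − 3240×14.201 = −8222.41; K_B = 77847 − 3240×(2.012 + 26.77) = −15406.68.
Balance: K_A − x×(3240 − 2870) = K_B, so x = (K_A − K_B)/(3240 − 2870) = 7184.27/370 = 19.4 km.

19.4 km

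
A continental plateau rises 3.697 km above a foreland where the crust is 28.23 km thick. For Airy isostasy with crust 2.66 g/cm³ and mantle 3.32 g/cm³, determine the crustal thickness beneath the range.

46.8 km

Root depth r = h ρ_c / (ρ_m − ρ_c) = 3.697 km × 2.66 / 0.66 = 14.9 km.
Total thickness = T + h + r = 28.23 km + 3.697 km + 14.9 km = 46.8 km.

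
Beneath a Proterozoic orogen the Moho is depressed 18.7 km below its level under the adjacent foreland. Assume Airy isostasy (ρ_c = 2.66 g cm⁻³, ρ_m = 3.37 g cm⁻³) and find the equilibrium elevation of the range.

Equating mass per unit area of the two columns: ρ_c h = (ρ_m − ρ_c) r.
h = r (ρ_m − ρ_c) / ρ_c = 18.7 km × (3.37 − 2.66) / 2.66 = 4.99 km.

4.99 km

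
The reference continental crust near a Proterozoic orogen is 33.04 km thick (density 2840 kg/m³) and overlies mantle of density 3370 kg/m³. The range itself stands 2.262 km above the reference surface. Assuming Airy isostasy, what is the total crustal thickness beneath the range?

Root depth r = h ρ_c / (ρ_m − ρ_c) = 2.262 km × 2840 / 530 = 12.12 km.
Total thickness = T + h + r = 33.04 km + 2.262 km + 12.12 km = 47.4 km.

47.4 km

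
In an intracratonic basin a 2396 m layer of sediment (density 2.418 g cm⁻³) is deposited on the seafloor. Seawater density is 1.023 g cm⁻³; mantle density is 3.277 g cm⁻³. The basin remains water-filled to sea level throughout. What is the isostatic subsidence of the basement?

1480 m

Submarine loading: the sediment displaces seawater, and the subsidence is in turn flooded, so s (ρ_m − ρ_w) = t (ρ_sed − ρ_w).
s = 2396 m × (2.418 − 1.023) / (3.277 − 1.023) = 1480 m.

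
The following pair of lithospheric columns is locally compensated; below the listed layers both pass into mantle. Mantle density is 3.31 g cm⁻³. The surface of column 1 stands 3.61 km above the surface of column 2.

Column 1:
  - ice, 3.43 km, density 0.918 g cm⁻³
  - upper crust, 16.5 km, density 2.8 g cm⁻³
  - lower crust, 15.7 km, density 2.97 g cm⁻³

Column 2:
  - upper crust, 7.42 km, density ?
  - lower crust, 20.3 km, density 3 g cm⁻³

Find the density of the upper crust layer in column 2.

Take the compensation level at the base of the deeper column (depth z_c below the surface of column 1) and equate Σ ρ_i t_i down to z_c; mantle fills any gap and the z_c terms cancel.
Column 1: 3.43×0.918 + 16.5×2.8 + 15.7×2.97 + (z_c − 35.63)×3.31
Column 2: 3.61×0 + 7.42×ρ + 20.3×3 + (z_c − 3.61 − 27.72)×3.31
The z_c×3.31 term appears on both sides and cancels. Collect the known terms of each column as K = Σ(ρt)_known − 3.31 × (depth of known layers): K_1 = 95.97774 − 3.31×35.63 = −21.95756; K_2 = 60.9 − 3.31×(3.61 + 27.72) = −42.8023.
Balance: K_1 = K_2 + 7.42×ρ, so ρ = (K_1 − K_2)/7.42 = 20.8447/7.42 = 2.81 g cm⁻³.

2.81 g cm⁻³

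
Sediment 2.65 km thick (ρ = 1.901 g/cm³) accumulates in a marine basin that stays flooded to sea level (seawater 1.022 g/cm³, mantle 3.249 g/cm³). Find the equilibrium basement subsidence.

Submarine loading: the sediment displaces seawater, and the subsidence is in turn flooded, so s (ρ_m − ρ_w) = t (ρ_sed − ρ_w).
s = 2.65 km × (1.901 − 1.022) / (3.249 − 1.022) = 1.05 km.

1.05 km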